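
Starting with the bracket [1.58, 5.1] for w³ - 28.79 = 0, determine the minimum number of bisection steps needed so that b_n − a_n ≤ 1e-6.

22

Initial width b − a = 5.1 − 1.58 = 3.520000.
After n steps the width is (b−a)/2^n; need (b−a)/2^n ≤ 1e-6.
So n ≥ log₂(3.520000/1e-6) = log₂(3520000.0000) ≈ 21.7471.
Hence n = 22.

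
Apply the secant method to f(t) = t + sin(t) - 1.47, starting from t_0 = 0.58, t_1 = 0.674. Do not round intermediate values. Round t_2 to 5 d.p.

0.76899

Secant update: t_(k+1) = t_k − f(t_k)·(t_k − t_(k-1))/(f(t_k) − f(t_(k-1))).
f(t_0) = -0.341976, f(t_1) = -0.171884
t_2 = 0.674000 - (-0.171884)·(0.674000 - 0.580000)/(-0.171884 - (-0.341976)) = 0.768990; f(t_2) = -0.005600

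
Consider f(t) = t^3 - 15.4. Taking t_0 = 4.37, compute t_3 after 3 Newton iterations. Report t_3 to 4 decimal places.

2.4953

f'(t) = 3t^2
t_0 = 4.370000: f = 68.053453, f' = 57.290700 → t_1 = 4.370000 - (68.053453)/(57.290700) = 3.182138
t_1 = 3.182138: f = 16.822333, f' = 30.378004 → t_2 = 3.182138 - (16.822333)/(30.378004) = 2.628371
t_2 = 2.628371: f = 2.757665, f' = 20.725002 → t_3 = 2.628371 - (2.757665)/(20.725002) = 2.495311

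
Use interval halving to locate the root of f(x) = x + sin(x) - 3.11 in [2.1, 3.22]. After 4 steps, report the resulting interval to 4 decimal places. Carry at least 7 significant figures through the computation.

[2.5200, 2.5900]

f(2.100000) = -0.146791, f(3.220000) = 0.031673 (opposite signs)
step 1: m = 2.660000, f(m) = 0.013191 > 0 → root in [2.100000, 2.660000]
step 2: m = 2.380000, f(m) = -0.039925 < 0 → root in [2.380000, 2.660000]
step 3: m = 2.520000, f(m) = -0.007669 < 0 → root in [2.520000, 2.660000]
step 4: m = 2.590000, f(m) = 0.004044 > 0 → root in [2.520000, 2.590000]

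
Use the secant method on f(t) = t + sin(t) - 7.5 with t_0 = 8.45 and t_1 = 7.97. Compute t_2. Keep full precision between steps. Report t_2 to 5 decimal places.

f(t_0) = 1.777577, f(t_1) = 1.463277
t_2 = 7.970000 - (1.463277)·(7.970000 - 8.450000)/(1.463277 - (1.777577)) = 5.735277; f(t_2) = -2.285626

5.73528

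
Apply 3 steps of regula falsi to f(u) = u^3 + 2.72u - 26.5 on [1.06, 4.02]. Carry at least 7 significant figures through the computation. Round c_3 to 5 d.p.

f(1.060000) = -22.425784, f(4.020000) = 49.399208
step 1: c = 1.984195, f(c) = -13.291150 < 0 → new bracket [1.984195, 4.020000]
step 2: c = 2.415812, f(c) = -5.829962 < 0 → new bracket [2.415812, 4.020000]
step 3: c = 2.585149, f(c) = -2.191857 < 0 → new bracket [2.585149, 4.020000]

2.58515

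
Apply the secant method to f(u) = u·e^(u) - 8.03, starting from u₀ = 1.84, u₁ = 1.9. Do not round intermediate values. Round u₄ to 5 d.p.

1.60833

Secant update: u_(k+1) = u_k − f(u_k)·(u_k − u_(k-1))/(f(u_k) − f(u_(k-1))).
f(u_0) = 3.555630, f(u_1) = 4.673199
u_2 = 1.900000 - (4.673199)·(1.900000 - 1.840000)/(4.673199 - (3.555630)) = 1.649105; f(u_2) = 0.549181
u_3 = 1.649105 - (0.549181)·(1.649105 - 1.900000)/(0.549181 - (4.673199)) = 1.615695; f(u_3) = 0.099177
u_4 = 1.615695 - (0.099177)·(1.615695 - 1.649105)/(0.099177 - (0.549181)) = 1.608331; f(u_4) = 0.002762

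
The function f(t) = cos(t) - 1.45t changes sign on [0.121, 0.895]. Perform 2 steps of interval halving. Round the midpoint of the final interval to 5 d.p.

f(0.121000) = 0.817238, f(0.895000) = -0.672231 (opposite signs)
step 1: m = 0.508000, f(m) = 0.137119 > 0 → root in [0.508000, 0.895000]
step 2: m = 0.701500, f(m) = -0.253300 < 0 → root in [0.508000, 0.701500]
Midpoint of [0.508000, 0.701500] = 0.604750

0.60475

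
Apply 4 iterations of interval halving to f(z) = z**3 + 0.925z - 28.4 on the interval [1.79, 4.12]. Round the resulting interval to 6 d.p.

f(1.790000) = -21.008911, f(4.120000) = 45.345528 (opposite signs)
step 1: m = 2.955000, f(m) = 0.136509 > 0 → root in [1.790000, 2.955000]
step 2: m = 2.372500, f(m) = -12.851213 < 0 → root in [2.372500, 2.955000]
step 3: m = 2.663750, f(m) = -7.035222 < 0 → root in [2.663750, 2.955000]
step 4: m = 2.809375, f(m) = -3.628089 < 0 → root in [2.809375, 2.955000]

[2.809375, 2.955000]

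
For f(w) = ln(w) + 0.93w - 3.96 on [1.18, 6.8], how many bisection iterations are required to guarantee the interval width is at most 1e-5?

Initial width b − a = 6.8 − 1.18 = 5.620000.
After n steps the width is (b−a)/2^n; need (b−a)/2^n ≤ 1e-5.
So n ≥ log₂(5.620000/1e-5) = log₂(562000.0000) ≈ 19.1002.
Hence n = 20.

20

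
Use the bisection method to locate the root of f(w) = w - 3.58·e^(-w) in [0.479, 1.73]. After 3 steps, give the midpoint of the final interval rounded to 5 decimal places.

1.18269

f(0.479000) = -1.738461, f(1.730000) = 1.095322 (opposite signs)
step 1: m = 1.104500, f(m) = -0.081828 < 0 → root in [1.104500, 1.730000]
step 2: m = 1.417250, f(m) = 0.549531 > 0 → root in [1.104500, 1.417250]
step 3: m = 1.260875, f(m) = 0.246282 > 0 → root in [1.104500, 1.260875]
Midpoint of [1.104500, 1.260875] = 1.182688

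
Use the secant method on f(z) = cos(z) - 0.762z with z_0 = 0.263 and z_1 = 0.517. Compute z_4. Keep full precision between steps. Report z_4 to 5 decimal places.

0.85800

f(z_0) = 0.765208, f(z_1) = 0.475352
z_2 = 0.517000 - (0.475352)·(0.517000 - 0.263000)/(0.475352 - (0.765208)) = 0.933549; f(z_2) = -0.116379
z_3 = 0.933549 - (-0.116379)·(0.933549 - 0.517000)/(-0.116379 - (0.475352)) = 0.851624; f(z_3) = 0.009825
z_4 = 0.851624 - (0.009825)·(0.851624 - 0.933549)/(0.009825 - (-0.116379)) = 0.858002; f(z_4) = 0.000153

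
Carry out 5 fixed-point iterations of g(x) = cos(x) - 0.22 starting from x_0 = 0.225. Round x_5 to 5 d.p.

0.61976

x_1 = g(0.225000) = 0.754794
x_2 = g(0.754794) = 0.508413
x_3 = g(0.508413) = 0.653518
x_4 = g(0.653518) = 0.573950
x_5 = g(0.573950) = 0.619763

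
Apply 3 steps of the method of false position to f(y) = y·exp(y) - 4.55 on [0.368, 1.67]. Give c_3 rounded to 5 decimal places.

f(0.368000) = -4.018298, f(1.670000) = 4.321320
step 1: c = 0.995346, f(c) = -1.856933 < 0 → new bracket [0.995346, 1.670000]
step 2: c = 1.198120, f(c) = -0.579576 < 0 → new bracket [1.198120, 1.670000]
step 3: c = 1.253924, f(c) = -0.156169 < 0 → new bracket [1.253924, 1.670000]

1.25392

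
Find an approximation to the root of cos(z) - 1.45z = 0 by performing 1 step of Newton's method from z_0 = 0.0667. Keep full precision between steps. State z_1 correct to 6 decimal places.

0.660813

f'(z) = -sin(z) - 1.45
z_0 = 0.066700: f = 0.901061, f' = -1.516651 → z_1 = 0.066700 - (0.901061)/(-1.516651) = 0.660813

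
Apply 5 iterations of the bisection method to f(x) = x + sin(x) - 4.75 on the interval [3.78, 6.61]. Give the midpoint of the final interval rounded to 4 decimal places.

f(3.780000) = -1.565917, f(6.610000) = 2.181028 (opposite signs)
step 1: m = 5.195000, f(m) = -0.440786 < 0 → root in [5.195000, 6.610000]
step 2: m = 5.902500, f(m) = 0.780943 > 0 → root in [5.195000, 5.902500]
step 3: m = 5.548750, f(m) = 0.128582 > 0 → root in [5.195000, 5.548750]
step 4: m = 5.371875, f(m) = -0.168432 < 0 → root in [5.371875, 5.548750]
step 5: m = 5.460313, f(m) = -0.022790 < 0 → root in [5.460313, 5.548750]
Midpoint of [5.460313, 5.548750] = 5.504531

5.5045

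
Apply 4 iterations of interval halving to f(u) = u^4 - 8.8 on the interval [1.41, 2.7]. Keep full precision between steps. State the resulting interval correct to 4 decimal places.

[1.6519, 1.7325]

f(1.410000) = -4.847458, f(2.700000) = 44.344100 (opposite signs)
step 1: m = 2.055000, f(m) = 9.033940 > 0 → root in [1.410000, 2.055000]
step 2: m = 1.732500, f(m) = 0.209340 > 0 → root in [1.410000, 1.732500]
step 3: m = 1.571250, f(m) = -2.704895 < 0 → root in [1.571250, 1.732500]
step 4: m = 1.651875, f(m) = -1.354245 < 0 → root in [1.651875, 1.732500]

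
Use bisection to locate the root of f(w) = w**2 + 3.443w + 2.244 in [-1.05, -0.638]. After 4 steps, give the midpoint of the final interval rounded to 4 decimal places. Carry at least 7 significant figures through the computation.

f(-1.050000) = -0.268650, f(-0.638000) = 0.454410 (opposite signs)
step 1: m = -0.844000, f(m) = 0.050444 > 0 → root in [-1.050000, -0.844000]
step 2: m = -0.947000, f(m) = -0.119712 < 0 → root in [-0.947000, -0.844000]
step 3: m = -0.895500, f(m) = -0.037286 < 0 → root in [-0.895500, -0.844000]
step 4: m = -0.869750, f(m) = 0.005916 > 0 → root in [-0.895500, -0.869750]
Midpoint of [-0.895500, -0.869750] = -0.882625

-0.8826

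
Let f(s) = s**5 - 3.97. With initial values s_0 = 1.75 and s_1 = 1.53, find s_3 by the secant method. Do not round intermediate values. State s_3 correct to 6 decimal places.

1.341333

Secant update: s_(k+1) = s_k − f(s_k)·(s_k − s_(k-1))/(f(s_k) − f(s_(k-1))).
f(s_0) = 12.443086, f(s_1) = 4.414114
s_2 = 1.530000 - (4.414114)·(1.530000 - 1.750000)/(4.414114 - (12.443086)) = 1.409050; f(s_2) = 1.584332
s_3 = 1.409050 - (1.584332)·(1.409050 - 1.530000)/(1.584332 - (4.414114)) = 1.341333; f(s_3) = 0.371926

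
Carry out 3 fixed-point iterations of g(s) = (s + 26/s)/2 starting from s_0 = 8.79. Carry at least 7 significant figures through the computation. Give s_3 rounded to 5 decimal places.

s_1 = g(8.790000) = 5.873953
s_2 = g(5.873953) = 5.150137
s_3 = g(5.150137) = 5.099273

5.09927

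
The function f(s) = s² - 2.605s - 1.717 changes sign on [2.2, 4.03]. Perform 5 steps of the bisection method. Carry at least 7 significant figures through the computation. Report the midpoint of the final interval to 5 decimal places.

f(2.200000) = -2.608000, f(4.030000) = 4.025750 (opposite signs)
step 1: m = 3.115000, f(m) = -0.128350 < 0 → root in [3.115000, 4.030000]
step 2: m = 3.572500, f(m) = 1.739394 > 0 → root in [3.115000, 3.572500]
step 3: m = 3.343750, f(m) = 0.753195 > 0 → root in [3.115000, 3.343750]
step 4: m = 3.229375, f(m) = 0.299341 > 0 → root in [3.115000, 3.229375]
step 5: m = 3.172188, f(m) = 0.082225 > 0 → root in [3.115000, 3.172188]
Midpoint of [3.115000, 3.172188] = 3.143594

3.14359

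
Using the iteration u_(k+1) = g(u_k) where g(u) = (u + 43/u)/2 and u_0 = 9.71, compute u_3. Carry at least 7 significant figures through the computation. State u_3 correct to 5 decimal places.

6.55746

u_1 = g(9.710000) = 7.069212
u_2 = g(7.069212) = 6.575963
u_3 = g(6.575963) = 6.557465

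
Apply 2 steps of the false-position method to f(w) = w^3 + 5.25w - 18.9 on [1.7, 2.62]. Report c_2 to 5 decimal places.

2.01126

f(1.700000) = -5.062000, f(2.620000) = 12.839728
step 1: c = 1.960145, f(c) = -1.078036 < 0 → new bracket [1.960145, 2.620000]
step 2: c = 2.011256, f(c) = -0.205081 < 0 → new bracket [2.011256, 2.620000]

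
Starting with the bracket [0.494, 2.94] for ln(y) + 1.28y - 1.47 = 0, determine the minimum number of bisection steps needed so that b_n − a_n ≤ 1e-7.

25

Initial width b − a = 2.94 − 0.494 = 2.446000.
After n steps the width is (b−a)/2^n; need (b−a)/2^n ≤ 1e-7.
So n ≥ log₂(2.446000/1e-7) = log₂(24460000.0000) ≈ 24.5439.
Hence n = 25.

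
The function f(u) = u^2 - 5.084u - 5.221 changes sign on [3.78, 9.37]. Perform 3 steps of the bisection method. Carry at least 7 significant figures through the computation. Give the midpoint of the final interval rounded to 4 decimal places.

6.2256

f(3.780000) = -10.150120, f(9.370000) = 34.938820 (opposite signs)
step 1: m = 6.575000, f(m) = 4.582325 > 0 → root in [3.780000, 6.575000]
step 2: m = 5.177500, f(m) = -4.736904 < 0 → root in [5.177500, 6.575000]
step 3: m = 5.876250, f(m) = -0.565541 < 0 → root in [5.876250, 6.575000]
Midpoint of [5.876250, 6.575000] = 6.225625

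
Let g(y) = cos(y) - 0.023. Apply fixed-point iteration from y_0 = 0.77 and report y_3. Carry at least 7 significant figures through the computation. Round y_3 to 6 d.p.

0.712013

y_1 = g(0.770000) = 0.694911
y_2 = g(0.694911) = 0.745111
y_3 = g(0.745111) = 0.712013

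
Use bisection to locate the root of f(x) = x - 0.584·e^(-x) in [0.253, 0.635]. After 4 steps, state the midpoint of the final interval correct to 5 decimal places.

f(0.253000) = -0.200457, f(0.635000) = 0.325518 (opposite signs)
step 1: m = 0.444000, f(m) = 0.069384 > 0 → root in [0.253000, 0.444000]
step 2: m = 0.348500, f(m) = -0.063656 < 0 → root in [0.348500, 0.444000]
step 3: m = 0.396250, f(m) = 0.003312 > 0 → root in [0.348500, 0.396250]
step 4: m = 0.372375, f(m) = -0.030057 < 0 → root in [0.372375, 0.396250]
Midpoint of [0.372375, 0.396250] = 0.384313

0.38431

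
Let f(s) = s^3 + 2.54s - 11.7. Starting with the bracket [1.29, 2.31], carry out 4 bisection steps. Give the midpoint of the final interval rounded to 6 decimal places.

1.895625

f(1.290000) = -6.276711, f(2.310000) = 6.493791 (opposite signs)
step 1: m = 1.800000, f(m) = -1.296000 < 0 → root in [1.800000, 2.310000]
step 2: m = 2.055000, f(m) = 2.198016 > 0 → root in [1.800000, 2.055000]
step 3: m = 1.927500, f(m) = 0.357006 > 0 → root in [1.800000, 1.927500]
step 4: m = 1.863750, f(m) = -0.492220 < 0 → root in [1.863750, 1.927500]
Midpoint of [1.863750, 1.927500] = 1.895625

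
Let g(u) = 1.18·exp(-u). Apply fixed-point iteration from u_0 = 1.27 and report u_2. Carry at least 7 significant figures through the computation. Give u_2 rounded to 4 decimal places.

u_1 = g(1.270000) = 0.331381
u_2 = g(0.331381) = 0.847159

0.8472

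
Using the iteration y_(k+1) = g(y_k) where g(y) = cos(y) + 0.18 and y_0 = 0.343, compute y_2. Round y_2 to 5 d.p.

0.61411

y_1 = g(0.343000) = 1.121750
y_2 = g(1.121750) = 0.614107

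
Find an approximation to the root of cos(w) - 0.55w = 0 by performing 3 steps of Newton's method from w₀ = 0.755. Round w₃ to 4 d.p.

0.9930

f'(w) = -sin(w) - 0.55
w_0 = 0.755000: f = 0.313022, f' = -1.235289 → w_1 = 0.755000 - (0.313022)/(-1.235289) = 1.008400
w_1 = 1.008400: f = -0.021404, f' = -1.395980 → w_2 = 1.008400 - (-0.021404)/(-1.395980) = 0.993067
w_2 = 0.993067: f = -0.000063, f' = -1.387705 → w_3 = 0.993067 - (-0.000063)/(-1.387705) = 0.993021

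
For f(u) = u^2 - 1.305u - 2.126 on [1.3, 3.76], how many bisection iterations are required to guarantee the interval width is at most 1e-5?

Initial width b − a = 3.76 − 1.3 = 2.460000.
After n steps the width is (b−a)/2^n; need (b−a)/2^n ≤ 1e-5.
So n ≥ log₂(2.460000/1e-5) = log₂(246000.0000) ≈ 17.9083.
Hence n = 18.

18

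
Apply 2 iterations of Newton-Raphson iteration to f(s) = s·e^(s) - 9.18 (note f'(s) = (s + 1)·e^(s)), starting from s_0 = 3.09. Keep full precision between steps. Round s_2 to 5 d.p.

1.96122

s_0 = 3.090000: f = 58.729171, f' = 89.886249 → s_1 = 3.090000 - (58.729171)/(89.886249) = 2.436628
s_1 = 2.436628: f = 18.681419, f' = 39.295837 → s_2 = 2.436628 - (18.681419)/(39.295837) = 1.961223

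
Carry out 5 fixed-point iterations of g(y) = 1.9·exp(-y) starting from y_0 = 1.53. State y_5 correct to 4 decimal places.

y_1 = g(1.530000) = 0.411418
y_2 = g(0.411418) = 1.259149
y_3 = g(1.259149) = 0.539401
y_4 = g(0.539401) = 1.107885
y_5 = g(1.107885) = 0.627488

0.6275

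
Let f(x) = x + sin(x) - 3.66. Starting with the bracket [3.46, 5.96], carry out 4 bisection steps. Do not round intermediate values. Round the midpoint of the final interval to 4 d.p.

f(3.460000) = -0.513054, f(5.960000) = 1.982411 (opposite signs)
step 1: m = 4.710000, f(m) = 0.050003 > 0 → root in [3.460000, 4.710000]
step 2: m = 4.085000, f(m) = -0.384563 < 0 → root in [4.085000, 4.710000]
step 3: m = 4.397500, f(m) = -0.213331 < 0 → root in [4.397500, 4.710000]
step 4: m = 4.553750, f(m) = -0.093693 < 0 → root in [4.553750, 4.710000]
Midpoint of [4.553750, 4.710000] = 4.631875

4.6319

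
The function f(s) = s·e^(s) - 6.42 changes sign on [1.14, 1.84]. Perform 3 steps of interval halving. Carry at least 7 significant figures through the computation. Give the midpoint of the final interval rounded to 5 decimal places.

1.44625

f(1.140000) = -2.855484, f(1.840000) = 5.165630 (opposite signs)
step 1: m = 1.490000, f(m) = 0.191272 > 0 → root in [1.140000, 1.490000]
step 2: m = 1.315000, f(m) = -1.521952 < 0 → root in [1.315000, 1.490000]
step 3: m = 1.402500, f(m) = -0.718346 < 0 → root in [1.402500, 1.490000]
Midpoint of [1.402500, 1.490000] = 1.446250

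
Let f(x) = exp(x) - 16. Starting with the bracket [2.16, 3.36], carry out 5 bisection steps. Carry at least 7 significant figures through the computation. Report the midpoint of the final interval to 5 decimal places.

f(2.160000) = -7.328862, f(3.360000) = 12.789191 (opposite signs)
step 1: m = 2.760000, f(m) = -0.200157 < 0 → root in [2.760000, 3.360000]
step 2: m = 3.060000, f(m) = 5.327557 > 0 → root in [2.760000, 3.060000]
step 3: m = 2.910000, f(m) = 2.356799 > 0 → root in [2.760000, 2.910000]
step 4: m = 2.835000, f(m) = 1.030400 > 0 → root in [2.760000, 2.835000]
step 5: m = 2.797500, f(m) = 0.403587 > 0 → root in [2.760000, 2.797500]
Midpoint of [2.760000, 2.797500] = 2.778750

2.77875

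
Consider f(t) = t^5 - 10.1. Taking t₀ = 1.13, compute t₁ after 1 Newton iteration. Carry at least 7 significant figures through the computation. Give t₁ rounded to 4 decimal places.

2.1429

f'(t) = 5t⁴
t_0 = 1.130000: f = -8.257565, f' = 8.152368 → t_1 = 1.130000 - (-8.257565)/(8.152368) = 2.142904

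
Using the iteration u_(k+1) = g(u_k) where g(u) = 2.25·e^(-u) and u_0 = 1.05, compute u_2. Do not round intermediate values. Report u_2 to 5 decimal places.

1.02385

u_1 = g(1.050000) = 0.787360
u_2 = g(0.787360) = 1.023850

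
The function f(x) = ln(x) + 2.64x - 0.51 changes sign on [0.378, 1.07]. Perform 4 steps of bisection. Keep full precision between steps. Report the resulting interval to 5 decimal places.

[0.46450, 0.50775]

f(0.378000) = -0.484941, f(1.070000) = 2.382459 (opposite signs)
step 1: m = 0.724000, f(m) = 1.078396 > 0 → root in [0.378000, 0.724000]
step 2: m = 0.551000, f(m) = 0.348620 > 0 → root in [0.378000, 0.551000]
step 3: m = 0.464500, f(m) = -0.050514 < 0 → root in [0.464500, 0.551000]
step 4: m = 0.507750, f(m) = 0.152694 > 0 → root in [0.464500, 0.507750]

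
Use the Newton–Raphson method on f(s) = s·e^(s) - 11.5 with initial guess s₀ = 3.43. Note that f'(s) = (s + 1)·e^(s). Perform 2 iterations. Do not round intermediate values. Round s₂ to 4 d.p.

2.2058

s_0 = 3.430000: f = 94.406885, f' = 136.783527 → s_1 = 3.430000 - (94.406885)/(136.783527) = 2.739808
s_1 = 2.739808: f = 30.923225, f' = 57.907238 → s_2 = 2.739808 - (30.923225)/(57.907238) = 2.205795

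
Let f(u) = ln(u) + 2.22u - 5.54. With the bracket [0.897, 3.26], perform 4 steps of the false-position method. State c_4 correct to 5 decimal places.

2.15060

f(0.897000) = -3.657359, f(3.260000) = 2.878927
step 1: c = 2.219210, f(c) = 0.183796 > 0 → new bracket [0.897000, 2.219210]
step 2: c = 2.155943, f(c) = 0.014421 > 0 → new bracket [0.897000, 2.155943]
step 3: c = 2.150998, f(c) = 0.001148 > 0 → new bracket [0.897000, 2.150998]
step 4: c = 2.150605, f(c) = 0.000092 > 0 → new bracket [0.897000, 2.150605]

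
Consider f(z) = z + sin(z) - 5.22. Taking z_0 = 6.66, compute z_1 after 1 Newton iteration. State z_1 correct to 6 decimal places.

5.723156

f'(z) = 1 + cos(z)
z_0 = 6.660000: f = 1.807961, f' = 1.929841 → z_1 = 6.660000 - (1.807961)/(1.929841) = 5.723156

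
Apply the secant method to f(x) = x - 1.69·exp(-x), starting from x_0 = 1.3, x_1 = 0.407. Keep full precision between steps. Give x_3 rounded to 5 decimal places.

0.78051

f(x_0) = 0.839421, f(x_1) = -0.717939
x_2 = 0.407000 - (-0.717939)·(0.407000 - 1.300000)/(-0.717939 - (0.839421)) = 0.818671; f(x_2) = 0.073351
x_3 = 0.818671 - (0.073351)·(0.818671 - 0.407000)/(0.073351 - (-0.717939)) = 0.780510; f(x_3) = 0.006198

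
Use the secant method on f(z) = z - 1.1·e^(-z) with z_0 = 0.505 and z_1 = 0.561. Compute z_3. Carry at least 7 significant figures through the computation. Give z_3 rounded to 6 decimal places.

0.602298

f(z_0) = -0.158856, f(z_1) = -0.066702
z_2 = 0.561000 - (-0.066702)·(0.561000 - 0.505000)/(-0.066702 - (-0.158856)) = 0.601533; f(z_2) = -0.001235
z_3 = 0.601533 - (-0.001235)·(0.601533 - 0.561000)/(-0.001235 - (-0.066702)) = 0.602298; f(z_3) = -0.000010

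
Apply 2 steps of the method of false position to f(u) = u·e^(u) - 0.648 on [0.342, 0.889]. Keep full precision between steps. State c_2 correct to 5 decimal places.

f(0.342000) = -0.166546, f(0.889000) = 1.514667
step 1: c = 0.396187, f(c) = -0.059207 < 0 → new bracket [0.396187, 0.889000]
step 2: c = 0.414726, f(c) = -0.020122 < 0 → new bracket [0.414726, 0.889000]

0.41473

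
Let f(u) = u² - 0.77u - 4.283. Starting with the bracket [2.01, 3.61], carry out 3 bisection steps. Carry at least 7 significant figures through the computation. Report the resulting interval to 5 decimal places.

f(2.010000) = -1.790600, f(3.610000) = 5.969400 (opposite signs)
step 1: m = 2.810000, f(m) = 1.449400 > 0 → root in [2.010000, 2.810000]
step 2: m = 2.410000, f(m) = -0.330600 < 0 → root in [2.410000, 2.810000]
step 3: m = 2.610000, f(m) = 0.519400 > 0 → root in [2.410000, 2.610000]

[2.41000, 2.61000]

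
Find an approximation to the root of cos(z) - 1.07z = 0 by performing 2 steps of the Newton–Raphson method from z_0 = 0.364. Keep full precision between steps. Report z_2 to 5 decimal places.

f'(z) = -sin(z) - 1.07
z_0 = 0.364000: f = 0.545000, f' = -1.426015 → z_1 = 0.364000 - (0.545000)/(-1.426015) = 0.746184
z_1 = 0.746184: f = -0.064132, f' = -1.748842 → z_2 = 0.746184 - (-0.064132)/(-1.748842) = 0.709513

0.70951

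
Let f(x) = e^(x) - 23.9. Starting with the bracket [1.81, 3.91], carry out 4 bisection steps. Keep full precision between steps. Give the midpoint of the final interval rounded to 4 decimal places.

3.1881

f(1.810000) = -17.789553, f(3.910000) = 25.998952 (opposite signs)
step 1: m = 2.860000, f(m) = -6.438473 < 0 → root in [2.860000, 3.910000]
step 2: m = 3.385000, f(m) = 5.617993 > 0 → root in [2.860000, 3.385000]
step 3: m = 3.122500, f(m) = -1.196934 < 0 → root in [3.122500, 3.385000]
step 4: m = 3.253750, f(m) = 1.987235 > 0 → root in [3.122500, 3.253750]
Midpoint of [3.122500, 3.253750] = 3.188125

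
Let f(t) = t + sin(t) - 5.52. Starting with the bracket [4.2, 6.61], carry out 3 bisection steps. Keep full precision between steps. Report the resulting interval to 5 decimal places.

f(4.200000) = -2.191576, f(6.610000) = 1.411028 (opposite signs)
step 1: m = 5.405000, f(m) = -0.884581 < 0 → root in [5.405000, 6.610000]
step 2: m = 6.007500, f(m) = 0.215294 > 0 → root in [5.405000, 6.007500]
step 3: m = 5.706250, f(m) = -0.359208 < 0 → root in [5.706250, 6.007500]

[5.70625, 6.00750]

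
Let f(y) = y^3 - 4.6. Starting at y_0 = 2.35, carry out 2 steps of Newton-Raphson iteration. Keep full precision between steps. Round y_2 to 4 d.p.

1.6803

f'(y) = 3y^2
y_0 = 2.350000: f = 8.377875, f' = 16.567500 → y_1 = 2.350000 - (8.377875)/(16.567500) = 1.844319
y_1 = 1.844319: f = 1.673471, f' = 10.204534 → y_2 = 1.844319 - (1.673471)/(10.204534) = 1.680326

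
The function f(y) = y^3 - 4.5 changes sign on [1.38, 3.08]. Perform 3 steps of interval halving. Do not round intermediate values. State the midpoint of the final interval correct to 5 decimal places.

1.69875

f(1.380000) = -1.871928, f(3.080000) = 24.718112 (opposite signs)
step 1: m = 2.230000, f(m) = 6.589567 > 0 → root in [1.380000, 2.230000]
step 2: m = 1.805000, f(m) = 1.380735 > 0 → root in [1.380000, 1.805000]
step 3: m = 1.592500, f(m) = -0.461330 < 0 → root in [1.592500, 1.805000]
Midpoint of [1.592500, 1.805000] = 1.698750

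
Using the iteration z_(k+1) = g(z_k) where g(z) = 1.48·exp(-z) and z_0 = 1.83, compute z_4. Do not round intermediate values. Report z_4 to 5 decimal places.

0.93372

z_1 = g(1.830000) = 0.237412
z_2 = g(0.237412) = 1.167226
z_3 = g(1.167226) = 0.460619
z_4 = g(0.460619) = 0.933722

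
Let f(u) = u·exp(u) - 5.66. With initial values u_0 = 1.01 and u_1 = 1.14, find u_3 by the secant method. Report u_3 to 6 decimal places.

Secant update: u_(k+1) = u_k − f(u_k)·(u_k − u_(k-1))/(f(u_k) − f(u_(k-1))).
f(u_0) = -2.886943, f(u_1) = -2.095484
u_2 = 1.140000 - (-2.095484)·(1.140000 - 1.010000)/(-2.095484 - (-2.886943)) = 1.484191; f(u_2) = 0.887352
u_3 = 1.484191 - (0.887352)·(1.484191 - 1.140000)/(0.887352 - (-2.095484)) = 1.381799; f(u_3) = -0.157596

1.381799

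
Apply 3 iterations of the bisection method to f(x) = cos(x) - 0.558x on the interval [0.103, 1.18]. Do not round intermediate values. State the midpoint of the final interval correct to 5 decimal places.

0.97806

f(0.103000) = 0.937226, f(1.180000) = -0.277515 (opposite signs)
step 1: m = 0.641500, f(m) = 0.443242 > 0 → root in [0.641500, 1.180000]
step 2: m = 0.910750, f(m) = 0.104955 > 0 → root in [0.910750, 1.180000]
step 3: m = 1.045375, f(m) = -0.081742 < 0 → root in [0.910750, 1.045375]
Midpoint of [0.910750, 1.045375] = 0.978062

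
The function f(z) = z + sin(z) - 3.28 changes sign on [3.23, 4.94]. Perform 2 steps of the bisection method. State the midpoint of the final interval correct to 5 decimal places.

f(3.230000) = -0.138292, f(4.940000) = 0.685792 (opposite signs)
step 1: m = 4.085000, f(m) = -0.004563 < 0 → root in [4.085000, 4.940000]
step 2: m = 4.512500, f(m) = 0.252411 > 0 → root in [4.085000, 4.512500]
Midpoint of [4.085000, 4.512500] = 4.298750

4.29875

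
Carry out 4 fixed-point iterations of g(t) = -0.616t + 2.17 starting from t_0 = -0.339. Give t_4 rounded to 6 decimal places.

1.100662

t_1 = g(-0.339000) = 2.378824
t_2 = g(2.378824) = 0.704644
t_3 = g(0.704644) = 1.735939
t_4 = g(1.735939) = 1.100662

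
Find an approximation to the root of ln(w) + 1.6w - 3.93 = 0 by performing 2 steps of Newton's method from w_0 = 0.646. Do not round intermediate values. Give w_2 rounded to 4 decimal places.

f'(w) = 1/w + 1.6
w_0 = 0.646000: f = -3.333356, f' = 3.147988 → w_1 = 0.646000 - (-3.333356)/(3.147988) = 1.704885
w_1 = 1.704885: f = -0.668687, f' = 2.186550 → w_2 = 1.704885 - (-0.668687)/(2.186550) = 2.010703

2.0107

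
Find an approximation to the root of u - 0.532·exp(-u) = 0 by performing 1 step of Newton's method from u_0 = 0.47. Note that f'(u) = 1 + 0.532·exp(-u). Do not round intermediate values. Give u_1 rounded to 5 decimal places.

0.36681

Newton update: u ← u − f(u)/f'(u).
u_0 = 0.470000: f = 0.137499, f' = 1.332501 → u_1 = 0.470000 - (0.137499)/(1.332501) = 0.366812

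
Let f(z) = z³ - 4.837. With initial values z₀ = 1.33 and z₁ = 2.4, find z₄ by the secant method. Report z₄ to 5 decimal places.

f(z_0) = -2.484363, f(z_1) = 8.987000
z_2 = 2.400000 - (8.987000)·(2.400000 - 1.330000)/(8.987000 - (-2.484363)) = 1.561731; f(z_2) = -1.027934
z_3 = 1.561731 - (-1.027934)·(1.561731 - 2.400000)/(-1.027934 - (8.987000)) = 1.647771; f(z_3) = -0.363057
z_4 = 1.647771 - (-0.363057)·(1.647771 - 1.561731)/(-0.363057 - (-1.027934)) = 1.694753; f(z_4) = 0.030650

1.69475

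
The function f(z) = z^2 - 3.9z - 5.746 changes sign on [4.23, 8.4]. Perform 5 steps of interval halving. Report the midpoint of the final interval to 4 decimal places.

f(4.230000) = -4.350100, f(8.400000) = 32.054000 (opposite signs)
step 1: m = 6.315000, f(m) = 9.504725 > 0 → root in [4.230000, 6.315000]
step 2: m = 5.272500, f(m) = 1.490506 > 0 → root in [4.230000, 5.272500]
step 3: m = 4.751250, f(m) = -1.701498 < 0 → root in [4.751250, 5.272500]
step 4: m = 5.011875, f(m) = -0.173421 < 0 → root in [5.011875, 5.272500]
step 5: m = 5.142188, f(m) = 0.641561 > 0 → root in [5.011875, 5.142188]
Midpoint of [5.011875, 5.142188] = 5.077031

5.0770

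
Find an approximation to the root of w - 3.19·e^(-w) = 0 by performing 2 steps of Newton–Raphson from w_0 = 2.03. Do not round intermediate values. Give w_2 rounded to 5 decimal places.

1.07229

Newton update: w ← w − f(w)/f'(w).
f'(w) = 1 + 3.19·e^(-w)
w_0 = 2.030000: f = 1.611040, f' = 1.418960 → w_1 = 2.030000 - (1.611040)/(1.418960) = 0.894634
w_1 = 0.894634: f = -0.409302, f' = 2.303936 → w_2 = 0.894634 - (-0.409302)/(2.303936) = 1.072287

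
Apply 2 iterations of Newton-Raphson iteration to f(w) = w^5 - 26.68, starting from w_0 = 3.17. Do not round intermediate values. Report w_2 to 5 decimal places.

f'(w) = 5w^4
w_0 = 3.170000: f = 293.427840, f' = 504.901956 → w_1 = 3.170000 - (293.427840)/(504.901956) = 2.588842
w_1 = 2.588842: f = 89.606067, f' = 224.590896 → w_2 = 2.588842 - (89.606067)/(224.590896) = 2.189867

2.18987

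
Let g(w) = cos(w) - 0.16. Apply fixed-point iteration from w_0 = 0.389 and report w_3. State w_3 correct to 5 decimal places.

0.68663

w_1 = g(0.389000) = 0.765289
w_2 = g(0.765289) = 0.561182
w_3 = g(0.561182) = 0.686626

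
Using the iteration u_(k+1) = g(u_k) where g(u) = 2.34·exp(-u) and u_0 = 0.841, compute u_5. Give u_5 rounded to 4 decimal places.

u_1 = g(0.841000) = 1.009193
u_2 = g(1.009193) = 0.852961
u_3 = g(0.852961) = 0.997194
u_4 = g(0.997194) = 0.863257
u_5 = g(0.863257) = 0.986980

0.9870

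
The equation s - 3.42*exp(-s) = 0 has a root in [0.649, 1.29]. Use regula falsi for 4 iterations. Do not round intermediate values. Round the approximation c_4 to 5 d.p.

1.11810

f(0.649000) = -1.138183, f(1.290000) = 0.348574
step 1: c = 1.139716, f(c) = 0.045624 > 0 → new bracket [0.649000, 1.139716]
step 2: c = 1.120804, f(c) = 0.005823 > 0 → new bracket [0.649000, 1.120804]
step 3: c = 1.118402, f(c) = 0.000741 > 0 → new bracket [0.649000, 1.118402]
step 4: c = 1.118097, f(c) = 0.000094 > 0 → new bracket [0.649000, 1.118097]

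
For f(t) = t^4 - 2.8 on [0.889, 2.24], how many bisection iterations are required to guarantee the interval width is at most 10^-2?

Initial width b − a = 2.24 − 0.889 = 1.351000.
After n steps the width is (b−a)/2^n; need (b−a)/2^n ≤ 10^-2.
So n ≥ log₂(1.351000/10^-2) = log₂(135.1000) ≈ 7.0779.
Hence n = 8.

8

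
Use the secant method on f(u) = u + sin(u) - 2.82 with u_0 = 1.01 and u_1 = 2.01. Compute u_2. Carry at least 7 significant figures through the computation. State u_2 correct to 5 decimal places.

1.92014

f(u_0) = -0.963168, f(u_1) = 0.095091
u_2 = 2.010000 - (0.095091)·(2.010000 - 1.010000)/(0.095091 - (-0.963168)) = 1.920144; f(u_2) = 0.039740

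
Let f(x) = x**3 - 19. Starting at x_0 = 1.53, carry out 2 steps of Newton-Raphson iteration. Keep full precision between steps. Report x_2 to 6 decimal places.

2.939985

f'(x) = 3x**2
x_0 = 1.530000: f = -15.418423, f' = 7.022700 → x_1 = 1.530000 - (-15.418423)/(7.022700) = 3.725512
x_1 = 3.725512: f = 32.708024, f' = 41.638322 → x_2 = 3.725512 - (32.708024)/(41.638322) = 2.939985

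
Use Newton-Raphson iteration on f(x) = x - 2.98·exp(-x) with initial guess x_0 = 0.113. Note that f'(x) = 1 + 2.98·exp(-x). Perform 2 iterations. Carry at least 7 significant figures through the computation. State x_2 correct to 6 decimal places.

x_0 = 0.113000: f = -2.548589, f' = 3.661589 → x_1 = 0.113000 - (-2.548589)/(3.661589) = 0.809034
x_1 = 0.809034: f = -0.517925, f' = 2.326959 → x_2 = 0.809034 - (-0.517925)/(2.326959) = 1.031610

1.031610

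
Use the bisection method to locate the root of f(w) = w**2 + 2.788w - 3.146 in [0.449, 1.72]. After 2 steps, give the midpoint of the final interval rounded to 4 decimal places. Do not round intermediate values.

0.9256

f(0.449000) = -1.692587, f(1.720000) = 4.607760 (opposite signs)
step 1: m = 1.084500, f(m) = 1.053726 > 0 → root in [0.449000, 1.084500]
step 2: m = 0.766750, f(m) = -0.420395 < 0 → root in [0.766750, 1.084500]
Midpoint of [0.766750, 1.084500] = 0.925625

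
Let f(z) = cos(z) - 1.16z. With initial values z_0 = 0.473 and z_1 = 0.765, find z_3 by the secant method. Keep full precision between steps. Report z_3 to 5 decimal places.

0.67363

f(z_0) = 0.341526, f(z_1) = -0.166018
z_2 = 0.765000 - (-0.166018)·(0.765000 - 0.473000)/(-0.166018 - (0.341526)) = 0.669487; f(z_2) = 0.007536
z_3 = 0.669487 - (0.007536)·(0.669487 - 0.765000)/(0.007536 - (-0.166018)) = 0.673634; f(z_3) = 0.000145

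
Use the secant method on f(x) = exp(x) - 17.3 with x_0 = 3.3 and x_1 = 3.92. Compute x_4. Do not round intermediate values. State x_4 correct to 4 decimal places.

f(x_0) = 9.812639, f(x_1) = 33.100445
x_2 = 3.920000 - (33.100445)·(3.920000 - 3.300000)/(33.100445 - (9.812639)) = 3.038754; f(x_2) = 3.579220
x_3 = 3.038754 - (3.579220)·(3.038754 - 3.920000)/(3.579220 - (33.100445)) = 2.931910; f(x_3) = 1.463438
x_4 = 2.931910 - (1.463438)·(2.931910 - 3.038754)/(1.463438 - (3.579220)) = 2.858008; f(x_4) = 0.126787

2.8580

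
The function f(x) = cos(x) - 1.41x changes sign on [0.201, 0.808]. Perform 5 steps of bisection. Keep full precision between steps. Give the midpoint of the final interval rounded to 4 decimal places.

f(0.201000) = 0.696457, f(0.808000) = -0.448334 (opposite signs)
step 1: m = 0.504500, f(m) = 0.164071 > 0 → root in [0.504500, 0.808000]
step 2: m = 0.656250, f(m) = -0.133027 < 0 → root in [0.504500, 0.656250]
step 3: m = 0.580375, f(m) = 0.017928 > 0 → root in [0.580375, 0.656250]
step 4: m = 0.618313, f(m) = -0.056963 < 0 → root in [0.580375, 0.618313]
step 5: m = 0.599344, f(m) = -0.019369 < 0 → root in [0.580375, 0.599344]
Midpoint of [0.580375, 0.599344] = 0.589859

0.5899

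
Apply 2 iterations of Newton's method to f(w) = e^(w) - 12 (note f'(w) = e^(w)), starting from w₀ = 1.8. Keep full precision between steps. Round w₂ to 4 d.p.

w_0 = 1.800000: f = -5.950353, f' = 6.049647 → w_1 = 1.800000 - (-5.950353)/(6.049647) = 2.783587
w_1 = 2.783587: f = 4.176938, f' = 16.176938 → w_2 = 2.783587 - (4.176938)/(16.176938) = 2.525383

2.5254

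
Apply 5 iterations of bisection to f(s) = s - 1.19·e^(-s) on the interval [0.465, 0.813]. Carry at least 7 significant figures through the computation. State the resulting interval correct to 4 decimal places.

[0.6281, 0.6390]

f(0.465000) = -0.282481, f(0.813000) = 0.285205 (opposite signs)
step 1: m = 0.639000, f(m) = 0.010894 > 0 → root in [0.465000, 0.639000]
step 2: m = 0.552000, f(m) = -0.133199 < 0 → root in [0.552000, 0.639000]
step 3: m = 0.595500, f(m) = -0.060531 < 0 → root in [0.595500, 0.639000]
step 4: m = 0.617250, f(m) = -0.024667 < 0 → root in [0.617250, 0.639000]
step 5: m = 0.628125, f(m) = -0.006849 < 0 → root in [0.628125, 0.639000]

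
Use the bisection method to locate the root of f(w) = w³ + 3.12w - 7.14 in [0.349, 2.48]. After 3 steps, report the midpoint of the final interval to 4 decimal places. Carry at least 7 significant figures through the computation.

f(0.349000) = -6.008611, f(2.480000) = 15.850592 (opposite signs)
step 1: m = 1.414500, f(m) = 0.103386 > 0 → root in [0.349000, 1.414500]
step 2: m = 0.881750, f(m) = -3.703394 < 0 → root in [0.881750, 1.414500]
step 3: m = 1.148125, f(m) = -2.044402 < 0 → root in [1.148125, 1.414500]
Midpoint of [1.148125, 1.414500] = 1.281312

1.2813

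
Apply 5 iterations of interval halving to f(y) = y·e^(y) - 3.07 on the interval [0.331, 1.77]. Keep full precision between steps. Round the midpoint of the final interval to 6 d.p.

1.072984

f(0.331000) = -2.609129, f(1.770000) = 7.321410 (opposite signs)
step 1: m = 1.050500, f(m) = -0.066536 < 0 → root in [1.050500, 1.770000]
step 2: m = 1.410250, f(m) = 2.707765 > 0 → root in [1.050500, 1.410250]
step 3: m = 1.230375, f(m) = 1.140974 > 0 → root in [1.050500, 1.230375]
step 4: m = 1.140437, f(m) = 0.497444 > 0 → root in [1.050500, 1.140437]
step 5: m = 1.095469, f(m) = 0.206092 > 0 → root in [1.050500, 1.095469]
Midpoint of [1.050500, 1.095469] = 1.072984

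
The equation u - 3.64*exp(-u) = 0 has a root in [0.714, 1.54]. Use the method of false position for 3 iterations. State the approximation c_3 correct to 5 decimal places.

1.15184

f(0.714000) = -1.068441, f(1.540000) = 0.759653
step 1: c = 1.196761, f(c) = 0.096857 > 0 → new bracket [0.714000, 1.196761]
step 2: c = 1.156635, f(c) = 0.011699 > 0 → new bracket [0.714000, 1.156635]
step 3: c = 1.151841, f(c) = 0.001403 > 0 → new bracket [0.714000, 1.151841]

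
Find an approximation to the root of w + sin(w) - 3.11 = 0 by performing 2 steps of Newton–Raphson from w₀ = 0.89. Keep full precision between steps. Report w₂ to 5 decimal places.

f'(w) = 1 + cos(w)
w_0 = 0.890000: f = -1.442928, f' = 1.629412 → w_1 = 0.890000 - (-1.442928)/(1.629412) = 1.775551
w_1 = 1.775551: f = -0.355338, f' = 0.796673 → w_2 = 1.775551 - (-0.355338)/(0.796673) = 2.221579

2.22158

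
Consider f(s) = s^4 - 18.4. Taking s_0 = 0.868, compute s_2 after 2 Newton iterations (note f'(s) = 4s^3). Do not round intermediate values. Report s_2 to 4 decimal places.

5.7738

Newton update: s ← s − f(s)/f'(s).
s_0 = 0.868000: f = -17.832352, f' = 2.615888 → s_1 = 0.868000 - (-17.832352)/(2.615888) = 7.684940
s_1 = 7.684940: f = 3469.483034, f' = 1815.438017 → s_2 = 7.684940 - (3469.483034)/(1815.438017) = 5.773840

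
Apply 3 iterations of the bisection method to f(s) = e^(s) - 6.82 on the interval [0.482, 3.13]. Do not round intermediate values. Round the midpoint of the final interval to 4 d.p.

f(0.482000) = -5.200690, f(3.130000) = 16.053980 (opposite signs)
step 1: m = 1.806000, f(m) = -0.733946 < 0 → root in [1.806000, 3.130000]
step 2: m = 2.468000, f(m) = 4.978826 > 0 → root in [1.806000, 2.468000]
step 3: m = 2.137000, f(m) = 1.653978 > 0 → root in [1.806000, 2.137000]
Midpoint of [1.806000, 2.137000] = 1.971500

1.9715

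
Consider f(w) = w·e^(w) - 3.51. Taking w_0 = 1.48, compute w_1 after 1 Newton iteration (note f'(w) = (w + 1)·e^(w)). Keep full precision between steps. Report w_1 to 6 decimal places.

Newton update: w ← w − f(w)/f'(w).
w_0 = 1.480000: f = 2.991560, f' = 10.894505 → w_1 = 1.480000 - (2.991560)/(10.894505) = 1.205407

1.205407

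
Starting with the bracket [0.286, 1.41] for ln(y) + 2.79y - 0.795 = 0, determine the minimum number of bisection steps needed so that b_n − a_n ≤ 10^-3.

11

Initial width b − a = 1.41 − 0.286 = 1.124000.
After n steps the width is (b−a)/2^n; need (b−a)/2^n ≤ 10^-3.
So n ≥ log₂(1.124000/10^-3) = log₂(1124.0000) ≈ 10.1344.
Hence n = 11.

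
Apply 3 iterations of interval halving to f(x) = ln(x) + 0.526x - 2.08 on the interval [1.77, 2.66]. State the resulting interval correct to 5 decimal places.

f(1.770000) = -0.578000, f(2.660000) = 0.297486 (opposite signs)
step 1: m = 2.215000, f(m) = -0.119658 < 0 → root in [2.215000, 2.660000]
step 2: m = 2.437500, f(m) = 0.093098 > 0 → root in [2.215000, 2.437500]
step 3: m = 2.326250, f(m) = -0.012135 < 0 → root in [2.326250, 2.437500]

[2.32625, 2.43750]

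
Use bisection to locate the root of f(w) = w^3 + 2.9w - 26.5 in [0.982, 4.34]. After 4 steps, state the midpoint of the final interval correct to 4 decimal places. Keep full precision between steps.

f(0.982000) = -22.705234, f(4.340000) = 67.832504 (opposite signs)
step 1: m = 2.661000, f(m) = 0.059231 > 0 → root in [0.982000, 2.661000]
step 2: m = 1.821500, f(m) = -15.174164 < 0 → root in [1.821500, 2.661000]
step 3: m = 2.241250, f(m) = -8.742124 < 0 → root in [2.241250, 2.661000]
step 4: m = 2.451125, f(m) = -4.665345 < 0 → root in [2.451125, 2.661000]
Midpoint of [2.451125, 2.661000] = 2.556063

2.5561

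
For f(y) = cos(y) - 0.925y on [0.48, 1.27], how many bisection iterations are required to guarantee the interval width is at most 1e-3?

10

Initial width b − a = 1.27 − 0.48 = 0.790000.
After n steps the width is (b−a)/2^n; need (b−a)/2^n ≤ 1e-3.
So n ≥ log₂(0.790000/1e-3) = log₂(790.0000) ≈ 9.6257.
Hence n = 10.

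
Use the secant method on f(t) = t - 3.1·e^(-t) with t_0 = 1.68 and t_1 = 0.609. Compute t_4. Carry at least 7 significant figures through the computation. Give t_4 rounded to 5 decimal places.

1.06661

f(t_0) = 1.102241, f(t_1) = -1.077073
t_2 = 0.609000 - (-1.077073)·(0.609000 - 1.680000)/(-1.077073 - (1.102241)) = 1.138316; f(t_2) = 0.145206
t_3 = 1.138316 - (0.145206)·(1.138316 - 0.609000)/(0.145206 - (-1.077073)) = 1.075434; f(t_3) = 0.017869
t_4 = 1.075434 - (0.017869)·(1.075434 - 1.138316)/(0.017869 - (0.145206)) = 1.066609; f(t_4) = -0.000329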